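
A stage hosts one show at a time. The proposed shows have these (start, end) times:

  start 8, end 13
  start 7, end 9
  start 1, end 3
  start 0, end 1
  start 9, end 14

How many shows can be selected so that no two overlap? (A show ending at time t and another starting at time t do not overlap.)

Sorted by end: (0,1)  (1,3)  (7,9)  (8,13)  (9,14)
take (0,1); take (1,3); take (7,9); take (9,14).
Selected 4 shows.

4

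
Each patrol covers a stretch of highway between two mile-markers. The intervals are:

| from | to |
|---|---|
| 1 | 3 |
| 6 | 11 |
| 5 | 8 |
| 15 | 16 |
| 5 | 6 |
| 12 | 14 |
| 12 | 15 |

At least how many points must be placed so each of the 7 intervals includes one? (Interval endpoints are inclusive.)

4

Sort by right endpoint; whenever an interval is uncovered, place a point at its right end.
By right end: [1,3]  [5,6]  [5,8]  [6,11]  [12,14]  [12,15]  [15,16]
[1,3] uncovered → point at 3; [5,6] uncovered → point at 6; [12,14] uncovered → point at 14; [15,16] uncovered → point at 16.
Points: 3, 6, 14, 16 (4 total).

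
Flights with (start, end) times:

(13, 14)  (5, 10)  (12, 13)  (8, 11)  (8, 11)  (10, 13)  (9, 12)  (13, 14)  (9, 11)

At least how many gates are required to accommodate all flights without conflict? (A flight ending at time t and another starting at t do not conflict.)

5

Count concurrent intervals with a sweep; the peak is the room count.
starts: [5, 8, 8, 9, 9, 10, 12, 13, 13]
ends:   [10, 11, 11, 11, 12, 13, 13, 14, 14]
s5→1 s8→2 s8→3 s9→4 s9→5  — peak 5.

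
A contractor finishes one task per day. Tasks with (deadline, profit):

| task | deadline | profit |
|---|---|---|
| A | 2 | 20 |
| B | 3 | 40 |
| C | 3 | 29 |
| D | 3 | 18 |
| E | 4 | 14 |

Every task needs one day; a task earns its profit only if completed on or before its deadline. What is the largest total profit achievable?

Take jobs in profit order; each goes to the latest open slot no later than its deadline.
By profit: B(d3,40), C(d3,29), A(d2,20), D(d3,18), E(d4,14)
B→slot 3; C→slot 2; A→slot 1; D skipped; E→slot 4.
Profit = 20 + 29 + 40 + 14 = 103

103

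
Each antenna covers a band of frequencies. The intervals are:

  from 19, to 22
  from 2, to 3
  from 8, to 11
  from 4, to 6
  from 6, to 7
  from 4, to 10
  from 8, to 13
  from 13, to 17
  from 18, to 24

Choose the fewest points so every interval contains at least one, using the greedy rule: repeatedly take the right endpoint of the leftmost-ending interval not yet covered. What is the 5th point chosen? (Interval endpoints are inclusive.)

22

Sort by right endpoint; whenever an interval is uncovered, place a point at its right end.
By right end: [2,3]  [4,6]  [6,7]  [4,10]  [8,11]  [8,13]  [13,17]  [19,22]  [18,24]
[2,3] uncovered → point at 3; [4,6] uncovered → point at 6; [8,11] uncovered → point at 11; [13,17] uncovered → point at 17; [19,22] uncovered → point at 22.
Points: 3, 6, 11, 17, 22 (5 total).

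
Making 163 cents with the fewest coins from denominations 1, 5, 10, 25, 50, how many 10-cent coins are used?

1

Greedy: take as many of the largest coin as possible, then repeat with the remainder.
163 − 3×50→13 − 1×10→3 − 3×1→0
Count of 10: 1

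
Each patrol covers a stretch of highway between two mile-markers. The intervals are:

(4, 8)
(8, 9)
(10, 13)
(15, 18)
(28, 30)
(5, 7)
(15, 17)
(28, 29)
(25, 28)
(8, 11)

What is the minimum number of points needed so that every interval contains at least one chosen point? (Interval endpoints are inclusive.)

Sort by right endpoint; whenever an interval is uncovered, place a point at its right end.
By right end: [5,7]  [4,8]  [8,9]  [8,11]  [10,13]  [15,17]  [15,18]  [25,28]  [28,29]  [28,30]
[5,7] uncovered → point at 7; [8,9] uncovered → point at 9; [10,13] uncovered → point at 13; [15,17] uncovered → point at 17; [25,28] uncovered → point at 28.
Points: 7, 9, 13, 17, 28 (5 total).

5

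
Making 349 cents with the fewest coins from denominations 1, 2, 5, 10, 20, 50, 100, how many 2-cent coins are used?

2

349 = 3×100 + 2×20 + 1×5 + 2×2
Count of 2: 2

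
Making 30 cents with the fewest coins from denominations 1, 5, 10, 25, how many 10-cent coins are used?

30 − 1×25→5 − 1×5→0
Count of 10: 0

0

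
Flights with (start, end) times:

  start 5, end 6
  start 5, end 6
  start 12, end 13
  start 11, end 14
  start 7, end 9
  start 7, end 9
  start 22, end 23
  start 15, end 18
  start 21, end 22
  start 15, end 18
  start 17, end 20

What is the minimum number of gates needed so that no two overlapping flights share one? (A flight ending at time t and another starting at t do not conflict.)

starts: [5, 5, 7, 7, 11, 12, 15, 15, 17, 21, 22]
ends:   [6, 6, 9, 9, 13, 14, 18, 18, 20, 22, 23]
s5→1 s5→2 e6→1 e6→0 s7→1 s7→2 e9→1 e9→0 s11→1 s12→2 e13→1 e14→0 s15→1 s15→2 s17→3  — peak 3.

3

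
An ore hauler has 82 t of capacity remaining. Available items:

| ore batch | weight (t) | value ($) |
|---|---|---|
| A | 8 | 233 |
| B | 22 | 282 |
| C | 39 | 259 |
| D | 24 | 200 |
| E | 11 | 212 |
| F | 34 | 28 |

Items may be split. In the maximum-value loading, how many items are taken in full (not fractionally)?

4

Greedy by value/weight ratio, highest first.
Order: A (233/8=29.12) > E (212/11=19.27) > B (282/22=12.82) > D (200/24=8.33) > C (259/39=6.64) > F (28/34=0.82)
Fill: take A (8 @ 233) → take E (11 @ 212) → take B (22 @ 282) → take D (24 @ 200) → take 17/39 of C → 112.90; 82/82 used.
4 item(s) taken whole; one partial (take 17/39 of C).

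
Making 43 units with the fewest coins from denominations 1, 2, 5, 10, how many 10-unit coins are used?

4

Use the largest denomination that fits, subtract, and repeat.
43 − 4×10→3 − 1×2→1 − 1×1→0
Count of 10: 4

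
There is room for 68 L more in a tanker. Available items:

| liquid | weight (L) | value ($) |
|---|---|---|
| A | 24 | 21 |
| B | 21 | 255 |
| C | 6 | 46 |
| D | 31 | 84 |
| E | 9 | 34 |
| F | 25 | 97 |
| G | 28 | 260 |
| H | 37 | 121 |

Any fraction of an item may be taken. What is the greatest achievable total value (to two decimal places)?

611.44

Sort by value per unit weight and fill in that order.
Ratios (sorted): B 12.14, G 9.29, C 7.67, F 3.88, E 3.78, H 3.27, D 2.71, A 0.88
take B (21 @ 255); take G (28 @ 260); take C (6 @ 46); take 13/25 of F → 50.44. Capacity used 68/68.
Total value = 611.44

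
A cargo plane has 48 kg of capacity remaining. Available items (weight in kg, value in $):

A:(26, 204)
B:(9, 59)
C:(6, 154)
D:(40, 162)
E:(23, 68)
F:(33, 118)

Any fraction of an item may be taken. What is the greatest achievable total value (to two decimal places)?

Sort by value per unit weight and fill in that order.
Order: C (154/6=25.67) > A (204/26=7.85) > B (59/9=6.56) > D (162/40=4.05) > F (118/33=3.58) > E (68/23=2.96)
Fill: take C (6 @ 154) → take A (26 @ 204) → take B (9 @ 59) → take 7/40 of D → 28.35; 48/48 used.
Total value = 445.35

445.35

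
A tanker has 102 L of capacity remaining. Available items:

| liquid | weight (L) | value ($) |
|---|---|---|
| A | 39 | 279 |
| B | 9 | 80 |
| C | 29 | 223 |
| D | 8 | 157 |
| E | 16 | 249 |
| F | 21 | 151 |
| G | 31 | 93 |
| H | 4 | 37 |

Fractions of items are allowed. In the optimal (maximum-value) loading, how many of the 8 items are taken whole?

Sort by value per unit weight and fill in that order.
Ratios (sorted): D 19.62, E 15.56, H 9.25, B 8.89, C 7.69, F 7.19, A 7.15, G 3.00
take D (8 @ 157); take E (16 @ 249); take H (4 @ 37); take B (9 @ 80); take C (29 @ 223); take F (21 @ 151); take 15/39 of A → 107.31. Capacity used 102/102.
6 item(s) taken whole; one partial (take 15/39 of A).

6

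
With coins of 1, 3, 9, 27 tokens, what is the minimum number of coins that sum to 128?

128 = 4×27 + 2×9 + 2×1
Total coins = 4 + 2 + 2 = 8

8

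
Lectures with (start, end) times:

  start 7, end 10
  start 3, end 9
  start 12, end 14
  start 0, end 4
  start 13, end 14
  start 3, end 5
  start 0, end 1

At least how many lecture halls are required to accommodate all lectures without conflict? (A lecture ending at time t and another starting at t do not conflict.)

3

Count concurrent intervals with a sweep; the peak is the room count.
Events (time:±→running): 0:+→1 0:+→2 1:-→1 3:+→2 3:+→3 … peak 3.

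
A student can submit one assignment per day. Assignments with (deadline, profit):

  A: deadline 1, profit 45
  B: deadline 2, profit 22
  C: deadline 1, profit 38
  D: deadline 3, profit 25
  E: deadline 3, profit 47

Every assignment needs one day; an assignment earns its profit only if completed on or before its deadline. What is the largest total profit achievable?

117

Sort by profit descending; place each in the latest free slot ≤ its deadline.
Profit order: E=47 A=45 C=38 D=25 B=22
Assign: E→slot 3, A→slot 1, C skipped, D→slot 2, B skipped.
Slots: [1:A] [2:D] [3:E]
Profit = 45 + 25 + 47 = 117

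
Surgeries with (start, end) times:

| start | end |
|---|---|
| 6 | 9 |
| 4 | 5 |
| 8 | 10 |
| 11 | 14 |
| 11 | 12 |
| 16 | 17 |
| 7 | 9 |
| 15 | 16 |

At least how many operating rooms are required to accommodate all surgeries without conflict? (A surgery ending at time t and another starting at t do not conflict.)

3

Events (time:±→running): 4:+→1 5:-→0 6:+→1 7:+→2 8:+→3 … peak 3.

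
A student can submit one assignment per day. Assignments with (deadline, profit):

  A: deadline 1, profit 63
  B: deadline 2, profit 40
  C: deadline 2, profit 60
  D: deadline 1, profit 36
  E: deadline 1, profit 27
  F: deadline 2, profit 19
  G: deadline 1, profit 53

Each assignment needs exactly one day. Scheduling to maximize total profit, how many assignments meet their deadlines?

2

Sort by profit descending; place each in the latest free slot ≤ its deadline.
Profit order: A=63 C=60 G=53 B=40 D=36 E=27 F=19
Assign: A→slot 1, C→slot 2, G skipped, B skipped, D skipped, E skipped, F skipped.
Slots: [1:A] [2:C]
2 of 7 scheduled.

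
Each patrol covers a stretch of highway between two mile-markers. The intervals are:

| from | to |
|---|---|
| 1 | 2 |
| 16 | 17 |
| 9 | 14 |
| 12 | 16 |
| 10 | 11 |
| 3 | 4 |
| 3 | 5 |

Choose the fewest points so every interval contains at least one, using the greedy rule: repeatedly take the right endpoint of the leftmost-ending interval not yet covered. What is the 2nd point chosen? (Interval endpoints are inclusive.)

4

Sorted: [1,2] [3,4] [3,5] [10,11] [9,14] [12,16] [16,17]
{[1,2]} hit by 2; {[3,4],[3,5]} hit by 4; {[10,11],[9,14]} hit by 11; {[12,16],[16,17]} hit by 16.
Points: 2, 4, 11, 16 (4 total).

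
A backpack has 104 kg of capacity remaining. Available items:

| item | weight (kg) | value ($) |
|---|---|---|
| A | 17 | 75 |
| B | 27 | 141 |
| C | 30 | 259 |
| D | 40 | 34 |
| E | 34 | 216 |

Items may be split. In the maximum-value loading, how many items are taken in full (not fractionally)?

Order: C (259/30=8.63) > E (216/34=6.35) > B (141/27=5.22) > A (75/17=4.41) > D (34/40=0.85)
Fill: take C (30 @ 259) → take E (34 @ 216) → take B (27 @ 141) → take 13/17 of A → 57.35; 104/104 used.
3 item(s) taken whole; one partial (take 13/17 of A).

3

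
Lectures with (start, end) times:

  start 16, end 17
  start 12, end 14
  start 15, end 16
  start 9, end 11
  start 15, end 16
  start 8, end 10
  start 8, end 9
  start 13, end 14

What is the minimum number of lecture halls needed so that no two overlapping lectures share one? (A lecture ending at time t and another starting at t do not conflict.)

Events (time:±→running): 8:+→1 8:+→2 … peak 2.

2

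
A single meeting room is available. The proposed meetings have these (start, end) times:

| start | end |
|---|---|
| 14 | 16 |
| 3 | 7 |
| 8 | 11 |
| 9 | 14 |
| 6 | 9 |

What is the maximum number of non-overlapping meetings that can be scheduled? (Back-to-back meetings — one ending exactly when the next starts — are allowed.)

3

By end time: (3,7), (6,9), (8,11), (9,14), (14,16).
Pick (3,7); next start ≥ 7 → (8,11); next start ≥ 11 → (14,16).
Selected 3 meetings.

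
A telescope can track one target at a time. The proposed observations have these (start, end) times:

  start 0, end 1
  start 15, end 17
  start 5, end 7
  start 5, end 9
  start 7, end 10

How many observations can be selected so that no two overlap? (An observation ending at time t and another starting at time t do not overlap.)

4

Greedy by earliest finish: after sorting by end time, pick each interval compatible with the last pick.
By end time: (0,1), (5,7), (5,9), (7,10), (15,17).
Pick (0,1); next start ≥ 1 → (5,7); next start ≥ 7 → (7,10); next start ≥ 10 → (15,17).
Selected 4 observations.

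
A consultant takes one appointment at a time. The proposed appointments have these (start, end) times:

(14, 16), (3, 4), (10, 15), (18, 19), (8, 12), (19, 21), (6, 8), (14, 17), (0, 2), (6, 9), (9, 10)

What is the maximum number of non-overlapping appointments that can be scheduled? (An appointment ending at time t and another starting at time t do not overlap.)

7

Sorted by end: (0,2)  (3,4)  (6,8)  (6,9)  (9,10)  (8,12)  (10,15)  (14,16)  (14,17)  (18,19)  (19,21)
take (0,2); take (3,4); take (6,8); skip (6,9); take (9,10); take (10,15); take (18,19); take (19,21).
Selected 7 appointments.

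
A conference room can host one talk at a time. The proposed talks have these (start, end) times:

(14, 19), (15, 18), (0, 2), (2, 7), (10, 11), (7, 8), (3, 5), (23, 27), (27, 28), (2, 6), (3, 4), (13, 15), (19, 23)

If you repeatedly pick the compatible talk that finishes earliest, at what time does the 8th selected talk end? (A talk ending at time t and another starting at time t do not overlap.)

Sort by end time and greedily take each interval whose start is ≥ the last chosen end.
Sorted by end: (0,2)  (3,4)  (3,5)  (2,6)  (2,7)  (7,8)  (10,11)  (13,15)  (15,18)  (14,19)  (19,23)  (23,27)  (27,28)
take (0,2); take (3,4); skip (2,7); take (7,8); take (10,11); take (13,15); take (15,18); skip (14,19); take (19,23); take (23,27); take (27,28).
Selected: (0,2) (3,4) (7,8) (10,11) (13,15) (15,18) (19,23) (23,27) (27,28)

27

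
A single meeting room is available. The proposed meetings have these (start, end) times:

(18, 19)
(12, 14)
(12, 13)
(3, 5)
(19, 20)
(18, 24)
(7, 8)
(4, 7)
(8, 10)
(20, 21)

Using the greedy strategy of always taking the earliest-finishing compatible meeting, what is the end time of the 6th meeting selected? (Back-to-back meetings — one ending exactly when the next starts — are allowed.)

20

By end time: (3,5), (4,7), (7,8), (8,10), (12,13), (12,14), (18,19), (19,20), (20,21), (18,24).
Pick (3,5); next start ≥ 5 → (7,8); next start ≥ 8 → (8,10); next start ≥ 10 → (12,13); next start ≥ 13 → (18,19); next start ≥ 19 → (19,20); next start ≥ 20 → (20,21).
Selected: (3,5) (7,8) (8,10) (12,13) (18,19) (19,20) (20,21)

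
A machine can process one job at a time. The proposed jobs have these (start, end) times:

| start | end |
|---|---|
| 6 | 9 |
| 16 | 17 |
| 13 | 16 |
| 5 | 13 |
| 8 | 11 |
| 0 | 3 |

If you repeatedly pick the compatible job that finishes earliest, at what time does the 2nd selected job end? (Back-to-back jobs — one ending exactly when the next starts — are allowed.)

Greedy by earliest finish: after sorting by end time, pick each interval compatible with the last pick.
By end time: (0,3), (6,9), (8,11), (5,13), (13,16), (16,17).
Pick (0,3); next start ≥ 3 → (6,9); next start ≥ 9 → (13,16); next start ≥ 16 → (16,17).
Selected: (0,3) (6,9) (13,16) (16,17)

9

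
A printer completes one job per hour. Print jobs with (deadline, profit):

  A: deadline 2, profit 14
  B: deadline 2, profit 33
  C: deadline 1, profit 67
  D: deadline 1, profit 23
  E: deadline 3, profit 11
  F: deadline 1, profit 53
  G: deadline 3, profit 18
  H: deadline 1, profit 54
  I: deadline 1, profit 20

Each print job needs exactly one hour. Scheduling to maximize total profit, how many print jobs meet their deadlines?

3

Sort by profit descending; place each in the latest free slot ≤ its deadline.
Profit order: C=67 H=54 F=53 B=33 D=23 I=20 G=18 A=14 E=11
Assign: C→slot 1, H skipped, F skipped, B→slot 2, D skipped, I skipped, G→slot 3, A skipped, E skipped.
Slots: [1:C] [2:B] [3:G]
3 of 9 scheduled.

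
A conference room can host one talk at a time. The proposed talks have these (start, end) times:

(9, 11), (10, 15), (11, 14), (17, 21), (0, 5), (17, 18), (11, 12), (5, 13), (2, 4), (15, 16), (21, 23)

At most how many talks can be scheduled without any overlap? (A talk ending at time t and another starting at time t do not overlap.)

6

Sorted by end: (2,4)  (0,5)  (9,11)  (11,12)  (5,13)  (11,14)  (10,15)  (15,16)  (17,18)  (17,21)  (21,23)
take (2,4); take (9,11); take (11,12); skip (5,13); take (15,16); take (17,18); skip (17,21); take (21,23).
Selected 6 talks.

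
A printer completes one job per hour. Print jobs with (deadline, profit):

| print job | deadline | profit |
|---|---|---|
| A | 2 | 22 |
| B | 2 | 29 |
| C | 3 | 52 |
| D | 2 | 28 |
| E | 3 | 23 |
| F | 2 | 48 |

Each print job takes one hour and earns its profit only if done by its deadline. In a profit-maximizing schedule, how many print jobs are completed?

Sort by profit descending; place each in the latest free slot ≤ its deadline.
Profit order: C=52 F=48 B=29 D=28 E=23 A=22
Assign: C→slot 3, F→slot 2, B→slot 1, D skipped, E skipped, A skipped.
Slots: [1:B] [2:F] [3:C]
3 of 6 scheduled.

3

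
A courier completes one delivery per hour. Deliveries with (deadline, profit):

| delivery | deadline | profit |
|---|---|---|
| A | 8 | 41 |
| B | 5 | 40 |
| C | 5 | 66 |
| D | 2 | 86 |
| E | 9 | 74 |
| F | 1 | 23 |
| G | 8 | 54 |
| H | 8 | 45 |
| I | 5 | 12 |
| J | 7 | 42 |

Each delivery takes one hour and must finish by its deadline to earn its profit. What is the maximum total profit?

Take jobs in profit order; each goes to the latest open slot no later than its deadline.
Profit order: D=86 E=74 C=66 G=54 H=45 J=42 A=41 B=40 F=23 I=12
Assign: D→slot 2, E→slot 9, C→slot 5, G→slot 8, H→slot 7, J→slot 6, A→slot 4, B→slot 3, F→slot 1, I skipped.
Slots: [1:F] [2:D] [3:B] [4:A] [5:C] [6:J] [7:H] [8:G] [9:E]
Profit = 23 + 86 + 40 + 41 + 66 + 42 + 45 + 54 + 74 = 471

471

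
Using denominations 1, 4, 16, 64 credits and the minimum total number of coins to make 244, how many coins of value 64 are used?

3

Greedy: take as many of the largest coin as possible, then repeat with the remainder.
244 − 3×64→52 − 3×16→4 − 1×4→0
Count of 64: 3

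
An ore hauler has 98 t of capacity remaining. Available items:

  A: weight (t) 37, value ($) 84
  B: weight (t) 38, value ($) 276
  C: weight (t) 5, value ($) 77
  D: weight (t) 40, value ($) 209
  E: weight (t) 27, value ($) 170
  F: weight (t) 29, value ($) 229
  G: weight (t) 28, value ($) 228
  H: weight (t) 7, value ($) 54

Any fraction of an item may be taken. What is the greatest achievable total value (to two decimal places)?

Greedy by value/weight ratio, highest first.
Ratios (sorted): C 15.40, G 8.14, F 7.90, H 7.71, B 7.26, E 6.30, D 5.22, A 2.27
take C (5 @ 77); take G (28 @ 228); take F (29 @ 229); take H (7 @ 54); take 29/38 of B → 210.63. Capacity used 98/98.
Total value = 798.63

798.63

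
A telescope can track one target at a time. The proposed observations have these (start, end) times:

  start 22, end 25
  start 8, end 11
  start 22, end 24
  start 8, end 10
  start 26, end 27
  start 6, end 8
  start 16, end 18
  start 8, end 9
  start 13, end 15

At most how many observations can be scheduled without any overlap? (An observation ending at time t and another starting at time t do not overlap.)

6

Sort by end time and greedily take each interval whose start is ≥ the last chosen end.
Sorted by end: (6,8)  (8,9)  (8,10)  (8,11)  (13,15)  (16,18)  (22,24)  (22,25)  (26,27)
take (6,8); take (8,9); take (13,15); take (16,18); take (22,24); take (26,27).
Selected 6 observations.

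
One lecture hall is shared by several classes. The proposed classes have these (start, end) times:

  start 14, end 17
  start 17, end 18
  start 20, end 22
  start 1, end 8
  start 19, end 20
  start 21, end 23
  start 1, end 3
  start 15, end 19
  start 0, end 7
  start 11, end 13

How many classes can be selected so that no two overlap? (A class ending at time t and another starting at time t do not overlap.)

Sorted by end: (1,3)  (0,7)  (1,8)  (11,13)  (14,17)  (17,18)  (15,19)  (19,20)  (20,22)  (21,23)
take (1,3); skip (0,7); skip (1,8); take (11,13); take (14,17); take (17,18); skip (15,19); take (19,20); take (20,22).
Selected 6 classes.

6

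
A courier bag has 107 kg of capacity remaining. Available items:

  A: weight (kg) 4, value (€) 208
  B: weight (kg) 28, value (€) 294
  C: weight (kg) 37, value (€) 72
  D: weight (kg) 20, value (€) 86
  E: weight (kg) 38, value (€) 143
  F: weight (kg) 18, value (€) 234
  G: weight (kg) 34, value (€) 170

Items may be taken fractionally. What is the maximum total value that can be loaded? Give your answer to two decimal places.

1003.29

Sort by value per unit weight and fill in that order.
Order: A (208/4=52.00) > F (234/18=13.00) > B (294/28=10.50) > G (170/34=5.00) > D (86/20=4.30) > E (143/38=3.76) > C (72/37=1.95)
Fill: take A (4 @ 208) → take F (18 @ 234) → take B (28 @ 294) → take G (34 @ 170) → take D (20 @ 86) → take 3/38 of E → 11.29; 107/107 used.
Total value = 1003.29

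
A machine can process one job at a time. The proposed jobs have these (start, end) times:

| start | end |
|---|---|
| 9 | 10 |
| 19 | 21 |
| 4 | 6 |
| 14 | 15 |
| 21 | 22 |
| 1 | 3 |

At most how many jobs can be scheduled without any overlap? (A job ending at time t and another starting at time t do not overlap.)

Order by finish time; keep every interval that doesn't clash with the previous kept one.
By end time: (1,3), (4,6), (9,10), (14,15), (19,21), (21,22).
Pick (1,3); next start ≥ 3 → (4,6); next start ≥ 6 → (9,10); next start ≥ 10 → (14,15); next start ≥ 15 → (19,21); next start ≥ 21 → (21,22).
Selected 6 jobs.

6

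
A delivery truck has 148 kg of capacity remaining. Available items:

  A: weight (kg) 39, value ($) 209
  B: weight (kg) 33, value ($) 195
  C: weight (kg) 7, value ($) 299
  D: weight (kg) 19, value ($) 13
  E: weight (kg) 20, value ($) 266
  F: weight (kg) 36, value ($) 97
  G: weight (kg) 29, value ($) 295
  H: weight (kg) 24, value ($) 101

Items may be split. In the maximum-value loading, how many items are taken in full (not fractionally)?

Sort by value per unit weight and fill in that order.
Ratios (sorted): C 42.71, E 13.30, G 10.17, B 5.91, A 5.36, H 4.21, F 2.69, D 0.68
take C (7 @ 299); take E (20 @ 266); take G (29 @ 295); take B (33 @ 195); take A (39 @ 209); take 20/24 of H → 84.17. Capacity used 148/148.
5 item(s) taken whole; one partial (take 20/24 of H).

5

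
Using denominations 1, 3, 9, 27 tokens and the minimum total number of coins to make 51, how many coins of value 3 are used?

Use the largest denomination that fits, subtract, and repeat.
51 = 1×27 + 2×9 + 2×3
Count of 3: 2

2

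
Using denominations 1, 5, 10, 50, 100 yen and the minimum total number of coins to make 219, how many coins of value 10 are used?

1

219 − 2×100→19 − 1×10→9 − 1×5→4 − 4×1→0
Count of 10: 1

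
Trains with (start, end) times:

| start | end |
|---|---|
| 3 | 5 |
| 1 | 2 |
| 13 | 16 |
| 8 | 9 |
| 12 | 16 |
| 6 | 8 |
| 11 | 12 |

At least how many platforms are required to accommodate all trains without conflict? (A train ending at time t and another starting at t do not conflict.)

Count concurrent intervals with a sweep; the peak is the room count.
starts: [1, 3, 6, 8, 11, 12, 13]
ends:   [2, 5, 8, 9, 12, 16, 16]
s1→1 e2→0 s3→1 e5→0 s6→1 e8→0 s8→1 e9→0 s11→1 e12→0 s12→1 s13→2  — peak 2.

2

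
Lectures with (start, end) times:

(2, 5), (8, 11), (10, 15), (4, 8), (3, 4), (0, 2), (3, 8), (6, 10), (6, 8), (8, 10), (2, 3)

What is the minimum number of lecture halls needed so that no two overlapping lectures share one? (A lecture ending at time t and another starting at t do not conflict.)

Count concurrent intervals with a sweep; the peak is the room count.
Events (time:±→running): 0:+→1 2:-→0 2:+→1 2:+→2 3:-→1 3:+→2 3:+→3 4:-→2 4:+→3 5:-→2 6:+→3 6:+→4 … peak 4.

4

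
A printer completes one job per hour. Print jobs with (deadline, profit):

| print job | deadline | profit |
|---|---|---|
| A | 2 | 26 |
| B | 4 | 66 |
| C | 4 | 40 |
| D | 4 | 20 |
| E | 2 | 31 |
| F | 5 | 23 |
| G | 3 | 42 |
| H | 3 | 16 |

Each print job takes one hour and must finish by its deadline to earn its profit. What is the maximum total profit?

Take jobs in profit order; each goes to the latest open slot no later than its deadline.
By profit: B(d4,66), G(d3,42), C(d4,40), E(d2,31), A(d2,26), F(d5,23), D(d4,20), H(d3,16)
B→slot 4; G→slot 3; C→slot 2; E→slot 1; A skipped; F→slot 5; D skipped; H skipped.
Profit = 31 + 40 + 42 + 66 + 23 = 202

202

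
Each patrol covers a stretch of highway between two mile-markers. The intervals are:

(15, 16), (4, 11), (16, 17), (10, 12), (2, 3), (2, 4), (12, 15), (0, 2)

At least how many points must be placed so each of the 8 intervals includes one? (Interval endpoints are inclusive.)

4

Process intervals by earliest right end; each time one isn't hit yet, stab at its right endpoint.
Sorted: [0,2] [2,3] [2,4] [4,11] [10,12] [12,15] [15,16] [16,17]
{[0,2],[2,3],[2,4]} hit by 2; {[4,11],[10,12]} hit by 11; {[12,15],[15,16]} hit by 15; {[16,17]} hit by 17.
Points: 2, 11, 15, 17 (4 total).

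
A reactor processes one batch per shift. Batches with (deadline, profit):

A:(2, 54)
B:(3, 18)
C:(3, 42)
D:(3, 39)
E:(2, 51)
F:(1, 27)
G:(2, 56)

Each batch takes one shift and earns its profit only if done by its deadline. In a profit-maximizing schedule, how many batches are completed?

3

Sort by profit descending; place each in the latest free slot ≤ its deadline.
Profit order: G=56 A=54 E=51 C=42 D=39 F=27 B=18
Assign: G→slot 2, A→slot 1, E skipped, C→slot 3, D skipped, F skipped, B skipped.
Slots: [1:A] [2:G] [3:C]
3 of 7 scheduled.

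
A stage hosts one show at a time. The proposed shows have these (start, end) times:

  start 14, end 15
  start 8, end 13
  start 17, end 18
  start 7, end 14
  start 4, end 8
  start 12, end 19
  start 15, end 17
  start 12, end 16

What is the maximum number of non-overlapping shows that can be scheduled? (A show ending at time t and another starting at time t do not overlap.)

Greedy by earliest finish: after sorting by end time, pick each interval compatible with the last pick.
By end time: (4,8), (8,13), (7,14), (14,15), (12,16), (15,17), (17,18), (12,19).
Pick (4,8); next start ≥ 8 → (8,13); next start ≥ 13 → (14,15); next start ≥ 15 → (15,17); next start ≥ 17 → (17,18).
Selected 5 shows.

5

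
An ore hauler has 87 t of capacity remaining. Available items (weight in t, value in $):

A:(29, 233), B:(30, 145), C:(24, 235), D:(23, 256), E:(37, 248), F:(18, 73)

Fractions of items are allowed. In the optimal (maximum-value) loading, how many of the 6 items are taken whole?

3

Ratios (sorted): D 11.13, C 9.79, A 8.03, E 6.70, B 4.83, F 4.06
take D (23 @ 256); take C (24 @ 235); take A (29 @ 233); take 11/37 of E → 73.73. Capacity used 87/87.
3 item(s) taken whole; one partial (take 11/37 of E).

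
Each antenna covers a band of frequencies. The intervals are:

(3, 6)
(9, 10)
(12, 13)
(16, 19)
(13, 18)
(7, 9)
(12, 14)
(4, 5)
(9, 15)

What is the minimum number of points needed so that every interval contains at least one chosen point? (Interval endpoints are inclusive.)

4

Sort by right endpoint; whenever an interval is uncovered, place a point at its right end.
By right end: [4,5]  [3,6]  [7,9]  [9,10]  [12,13]  [12,14]  [9,15]  [13,18]  [16,19]
[4,5] uncovered → point at 5; [7,9] uncovered → point at 9; [12,13] uncovered → point at 13; [16,19] uncovered → point at 19.
Points: 5, 9, 13, 19 (4 total).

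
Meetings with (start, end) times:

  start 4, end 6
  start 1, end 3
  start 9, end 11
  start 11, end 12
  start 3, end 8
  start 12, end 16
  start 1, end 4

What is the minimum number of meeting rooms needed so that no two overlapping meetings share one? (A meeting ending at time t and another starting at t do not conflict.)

The answer is the maximum number of intervals overlapping at any instant.
Events (time:±→running): 1:+→1 1:+→2 … peak 2.

2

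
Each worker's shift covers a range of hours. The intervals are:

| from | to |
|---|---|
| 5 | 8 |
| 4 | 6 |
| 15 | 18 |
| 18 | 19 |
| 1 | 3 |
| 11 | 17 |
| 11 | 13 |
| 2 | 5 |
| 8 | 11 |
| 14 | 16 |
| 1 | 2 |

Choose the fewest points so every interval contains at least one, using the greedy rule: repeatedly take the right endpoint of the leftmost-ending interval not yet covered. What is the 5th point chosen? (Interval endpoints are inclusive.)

Process intervals by earliest right end; each time one isn't hit yet, stab at its right endpoint.
Sorted: [1,2] [1,3] [2,5] [4,6] [5,8] [8,11] [11,13] [14,16] [11,17] [15,18] [18,19]
{[1,2],[1,3],[2,5]} hit by 2; {[4,6],[5,8]} hit by 6; {[8,11],[11,13]} hit by 11; {[14,16],[11,17],[15,18]} hit by 16; {[18,19]} hit by 19.
Points: 2, 6, 11, 16, 19 (5 total).

19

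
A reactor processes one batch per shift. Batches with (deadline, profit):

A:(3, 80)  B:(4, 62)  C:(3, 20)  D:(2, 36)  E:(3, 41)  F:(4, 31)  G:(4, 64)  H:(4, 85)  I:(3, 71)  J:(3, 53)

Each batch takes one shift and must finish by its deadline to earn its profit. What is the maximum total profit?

300

By profit: H(d4,85), A(d3,80), I(d3,71), G(d4,64), B(d4,62), J(d3,53), E(d3,41), D(d2,36), F(d4,31), C(d3,20)
H→slot 4; A→slot 3; I→slot 2; G→slot 1; B skipped; J skipped; E skipped; D skipped; F skipped; C skipped.
Profit = 64 + 71 + 80 + 85 = 300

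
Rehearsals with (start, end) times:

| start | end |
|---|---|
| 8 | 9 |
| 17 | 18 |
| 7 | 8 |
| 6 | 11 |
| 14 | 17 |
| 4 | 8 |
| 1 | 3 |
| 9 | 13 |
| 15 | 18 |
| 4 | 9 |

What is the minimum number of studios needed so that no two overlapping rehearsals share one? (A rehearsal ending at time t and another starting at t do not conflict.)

The answer is the maximum number of intervals overlapping at any instant.
Events (time:±→running): 1:+→1 3:-→0 4:+→1 4:+→2 6:+→3 7:+→4 … peak 4.

4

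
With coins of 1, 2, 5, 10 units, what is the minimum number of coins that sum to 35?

Use the largest denomination that fits, subtract, and repeat.
35 = 3×10 + 1×5
Total coins = 3 + 1 = 4

4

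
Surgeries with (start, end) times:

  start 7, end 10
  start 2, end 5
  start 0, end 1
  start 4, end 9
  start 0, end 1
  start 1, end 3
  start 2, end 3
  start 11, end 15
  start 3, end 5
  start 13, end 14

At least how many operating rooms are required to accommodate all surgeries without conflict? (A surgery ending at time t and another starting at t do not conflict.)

3

Count concurrent intervals with a sweep; the peak is the room count.
starts: [0, 0, 1, 2, 2, 3, 4, 7, 11, 13]
ends:   [1, 1, 3, 3, 5, 5, 9, 10, 14, 15]
s0→1 s0→2 e1→1 e1→0 s1→1 s2→2 s2→3  — peak 3.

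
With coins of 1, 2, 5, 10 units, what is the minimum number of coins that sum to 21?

21 = 2×10 + 1×1
Total coins = 2 + 1 = 3

3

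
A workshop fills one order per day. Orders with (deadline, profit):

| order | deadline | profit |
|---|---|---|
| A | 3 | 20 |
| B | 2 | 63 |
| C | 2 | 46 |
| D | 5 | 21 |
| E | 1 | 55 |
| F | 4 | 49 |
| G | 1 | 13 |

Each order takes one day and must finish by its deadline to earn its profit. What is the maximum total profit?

Sort by profit descending; place each in the latest free slot ≤ its deadline.
By profit: B(d2,63), E(d1,55), F(d4,49), C(d2,46), D(d5,21), A(d3,20), G(d1,13)
B→slot 2; E→slot 1; F→slot 4; C skipped; D→slot 5; A→slot 3; G skipped.
Profit = 55 + 63 + 20 + 49 + 21 = 208

208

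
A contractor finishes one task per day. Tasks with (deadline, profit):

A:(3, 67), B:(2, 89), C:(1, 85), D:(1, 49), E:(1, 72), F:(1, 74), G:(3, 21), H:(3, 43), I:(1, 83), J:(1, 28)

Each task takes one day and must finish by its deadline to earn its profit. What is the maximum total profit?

241

Take jobs in profit order; each goes to the latest open slot no later than its deadline.
Profit order: B=89 C=85 I=83 F=74 E=72 A=67 D=49 H=43 J=28 G=21
Assign: B→slot 2, C→slot 1, I skipped, F skipped, E skipped, A→slot 3, D skipped, H skipped, J skipped, G skipped.
Slots: [1:C] [2:B] [3:A]
Profit = 85 + 89 + 67 = 241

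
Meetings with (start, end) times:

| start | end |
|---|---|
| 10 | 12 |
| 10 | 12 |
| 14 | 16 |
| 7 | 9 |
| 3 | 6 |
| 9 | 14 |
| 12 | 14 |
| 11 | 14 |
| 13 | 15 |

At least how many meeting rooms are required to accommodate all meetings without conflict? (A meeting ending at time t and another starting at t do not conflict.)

4

starts: [3, 7, 9, 10, 10, 11, 12, 13, 14]
ends:   [6, 9, 12, 12, 14, 14, 14, 15, 16]
s3→1 e6→0 s7→1 e9→0 s9→1 s10→2 s10→3 s11→4  — peak 4.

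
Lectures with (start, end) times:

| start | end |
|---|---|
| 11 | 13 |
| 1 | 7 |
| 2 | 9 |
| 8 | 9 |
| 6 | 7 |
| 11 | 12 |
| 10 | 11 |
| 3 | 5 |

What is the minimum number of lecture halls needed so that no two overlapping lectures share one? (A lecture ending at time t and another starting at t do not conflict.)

3

The answer is the maximum number of intervals overlapping at any instant.
starts: [1, 2, 3, 6, 8, 10, 11, 11]
ends:   [5, 7, 7, 9, 9, 11, 12, 13]
s1→1 s2→2 s3→3  — peak 3.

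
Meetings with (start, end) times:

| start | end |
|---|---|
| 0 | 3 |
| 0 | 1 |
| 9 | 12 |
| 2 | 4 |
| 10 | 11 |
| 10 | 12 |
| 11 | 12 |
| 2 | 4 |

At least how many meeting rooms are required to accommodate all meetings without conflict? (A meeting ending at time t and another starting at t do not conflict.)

Events (time:±→running): 0:+→1 0:+→2 1:-→1 2:+→2 2:+→3 … peak 3.

3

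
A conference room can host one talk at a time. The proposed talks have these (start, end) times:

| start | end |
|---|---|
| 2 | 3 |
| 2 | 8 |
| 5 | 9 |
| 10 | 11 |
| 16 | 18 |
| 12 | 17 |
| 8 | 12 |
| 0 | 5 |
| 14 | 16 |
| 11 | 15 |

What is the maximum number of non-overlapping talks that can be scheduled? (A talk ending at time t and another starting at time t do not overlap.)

Greedy by earliest finish: after sorting by end time, pick each interval compatible with the last pick.
Sorted by end: (2,3)  (0,5)  (2,8)  (5,9)  (10,11)  (8,12)  (11,15)  (14,16)  (12,17)  (16,18)
take (2,3); take (5,9); take (10,11); take (11,15); take (16,18).
Selected 5 talks.

5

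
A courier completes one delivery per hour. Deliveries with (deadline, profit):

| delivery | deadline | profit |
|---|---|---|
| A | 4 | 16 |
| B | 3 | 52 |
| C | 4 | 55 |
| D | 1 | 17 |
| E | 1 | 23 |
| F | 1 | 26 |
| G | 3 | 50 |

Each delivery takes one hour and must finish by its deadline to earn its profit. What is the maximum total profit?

183

Profit order: C=55 B=52 G=50 F=26 E=23 D=17 A=16
Assign: C→slot 4, B→slot 3, G→slot 2, F→slot 1, E skipped, D skipped, A skipped.
Slots: [1:F] [2:G] [3:B] [4:C]
Profit = 26 + 50 + 52 + 55 = 183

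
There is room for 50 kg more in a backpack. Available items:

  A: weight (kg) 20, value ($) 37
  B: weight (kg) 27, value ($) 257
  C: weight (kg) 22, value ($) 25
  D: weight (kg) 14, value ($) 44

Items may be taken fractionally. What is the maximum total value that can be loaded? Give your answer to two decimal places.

Ratios (sorted): B 9.52, D 3.14, A 1.85, C 1.14
take B (27 @ 257); take D (14 @ 44); take 9/20 of A → 16.65. Capacity used 50/50.
Total value = 317.65

317.65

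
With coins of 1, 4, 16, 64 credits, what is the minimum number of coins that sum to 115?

7

115 − 1×64→51 − 3×16→3 − 3×1→0
Total coins = 1 + 3 + 3 = 7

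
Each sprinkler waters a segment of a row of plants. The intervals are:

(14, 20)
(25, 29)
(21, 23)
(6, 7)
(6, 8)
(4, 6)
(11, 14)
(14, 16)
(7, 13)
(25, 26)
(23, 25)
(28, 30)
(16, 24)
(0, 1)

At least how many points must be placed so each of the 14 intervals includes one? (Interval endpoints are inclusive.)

Sort by right endpoint; whenever an interval is uncovered, place a point at its right end.
Sorted: [0,1] [4,6] [6,7] [6,8] [7,13] [11,14] [14,16] [14,20] [21,23] [16,24] [23,25] [25,26] [25,29] [28,30]
{[0,1]} hit by 1; {[4,6],[6,7],[6,8]} hit by 6; {[7,13],[11,14]} hit by 13; {[14,16],[14,20]} hit by 16; {[21,23],[16,24],[23,25]} hit by 23; {[25,26],[25,29]} hit by 26; {[28,30]} hit by 30.
Points: 1, 6, 13, 16, 23, 26, 30 (7 total).

7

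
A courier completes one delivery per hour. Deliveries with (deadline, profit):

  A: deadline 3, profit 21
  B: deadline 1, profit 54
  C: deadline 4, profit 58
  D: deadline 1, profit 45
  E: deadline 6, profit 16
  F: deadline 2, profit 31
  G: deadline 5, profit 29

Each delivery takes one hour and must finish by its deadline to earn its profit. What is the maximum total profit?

209

By profit: C(d4,58), B(d1,54), D(d1,45), F(d2,31), G(d5,29), A(d3,21), E(d6,16)
C→slot 4; B→slot 1; D skipped; F→slot 2; G→slot 5; A→slot 3; E→slot 6.
Profit = 54 + 31 + 21 + 58 + 29 + 16 = 209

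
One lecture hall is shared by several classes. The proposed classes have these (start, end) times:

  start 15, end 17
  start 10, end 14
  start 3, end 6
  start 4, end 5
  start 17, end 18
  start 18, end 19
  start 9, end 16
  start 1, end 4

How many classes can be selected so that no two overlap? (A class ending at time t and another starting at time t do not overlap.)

6

Sort by end time and greedily take each interval whose start is ≥ the last chosen end.
Sorted by end: (1,4)  (4,5)  (3,6)  (10,14)  (9,16)  (15,17)  (17,18)  (18,19)
take (1,4); take (4,5); take (10,14); take (15,17); take (17,18); take (18,19).
Selected 6 classes.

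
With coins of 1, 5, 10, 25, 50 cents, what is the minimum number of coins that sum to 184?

184 = 3×50 + 1×25 + 1×5 + 4×1
Total coins = 3 + 1 + 1 + 4 = 9

9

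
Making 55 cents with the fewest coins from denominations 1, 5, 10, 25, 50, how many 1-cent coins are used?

0

55 = 1×50 + 1×5
Count of 1: 0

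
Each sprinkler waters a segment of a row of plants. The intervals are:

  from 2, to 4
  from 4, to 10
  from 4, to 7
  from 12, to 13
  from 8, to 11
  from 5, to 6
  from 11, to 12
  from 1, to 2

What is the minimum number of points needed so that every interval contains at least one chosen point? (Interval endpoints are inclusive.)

By right end: [1,2]  [2,4]  [5,6]  [4,7]  [4,10]  [8,11]  [11,12]  [12,13]
[1,2] uncovered → point at 2; [5,6] uncovered → point at 6; [8,11] uncovered → point at 11; [12,13] uncovered → point at 13.
Points: 2, 6, 11, 13 (4 total).

4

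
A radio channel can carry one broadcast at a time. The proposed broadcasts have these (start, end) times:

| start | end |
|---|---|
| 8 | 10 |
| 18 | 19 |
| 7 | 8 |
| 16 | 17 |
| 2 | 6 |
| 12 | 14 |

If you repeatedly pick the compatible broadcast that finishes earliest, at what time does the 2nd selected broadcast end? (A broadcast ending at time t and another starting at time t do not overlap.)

Greedy by earliest finish: after sorting by end time, pick each interval compatible with the last pick.
By end time: (2,6), (7,8), (8,10), (12,14), (16,17), (18,19).
Pick (2,6); next start ≥ 6 → (7,8); next start ≥ 8 → (8,10); next start ≥ 10 → (12,14); next start ≥ 14 → (16,17); next start ≥ 17 → (18,19).
Selected: (2,6) (7,8) (8,10) (12,14) (16,17) (18,19)

8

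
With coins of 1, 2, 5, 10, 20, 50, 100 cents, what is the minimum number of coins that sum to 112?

Use the largest denomination that fits, subtract, and repeat.
112 − 1×100→12 − 1×10→2 − 1×2→0
Total coins = 1 + 1 + 1 = 3

3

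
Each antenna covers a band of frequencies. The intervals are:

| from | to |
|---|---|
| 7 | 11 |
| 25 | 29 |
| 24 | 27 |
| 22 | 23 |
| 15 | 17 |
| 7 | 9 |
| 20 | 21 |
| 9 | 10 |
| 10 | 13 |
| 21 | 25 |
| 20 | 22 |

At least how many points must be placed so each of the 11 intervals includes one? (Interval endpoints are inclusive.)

By right end: [7,9]  [9,10]  [7,11]  [10,13]  [15,17]  [20,21]  [20,22]  [22,23]  [21,25]  [24,27]  [25,29]
[7,9] uncovered → point at 9; [10,13] uncovered → point at 13; [15,17] uncovered → point at 17; [20,21] uncovered → point at 21; [22,23] uncovered → point at 23; [24,27] uncovered → point at 27.
Points: 9, 13, 17, 21, 23, 27 (6 total).

6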